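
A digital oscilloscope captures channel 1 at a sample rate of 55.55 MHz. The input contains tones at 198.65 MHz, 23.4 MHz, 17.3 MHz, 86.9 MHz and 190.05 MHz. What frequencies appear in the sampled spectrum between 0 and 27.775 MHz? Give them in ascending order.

fs/2 = 27.775 MHz.
198.65 MHz mod fs = 32 MHz.
32 MHz > fs/2 = 27.775 MHz, folds to fs − 32 MHz = 23.55 MHz.
23.4 MHz ≤ fs/2 = 27.775 MHz, passes unchanged.
17.3 MHz ≤ fs/2 = 27.775 MHz, passes unchanged.
86.9 MHz mod fs = 31.35 MHz.
31.35 MHz > fs/2 = 27.775 MHz, folds to fs − 31.35 MHz = 24.2 MHz.
190.05 MHz mod fs = 23.4 MHz.
23.4 MHz ≤ fs/2 = 27.775 MHz, appears at 23.4 MHz.
Distinct values: {17.3 MHz, 23.4 MHz, 23.55 MHz, 24.2 MHz}.

17.3 MHz, 23.4 MHz, 23.55 MHz, 24.2 MHz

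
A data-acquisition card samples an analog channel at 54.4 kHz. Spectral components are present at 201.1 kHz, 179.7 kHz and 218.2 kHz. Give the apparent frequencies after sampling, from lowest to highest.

0.6 kHz, 16.5 kHz

fs/2 = 27.2 kHz.
201.1 kHz mod fs = 37.9 kHz.
37.9 kHz > fs/2 = 27.2 kHz, folds to fs − 37.9 kHz = 16.5 kHz.
179.7 kHz mod fs = 16.5 kHz.
16.5 kHz ≤ fs/2 = 27.2 kHz, appears at 16.5 kHz.
218.2 kHz mod fs = 0.6 kHz.
0.6 kHz ≤ fs/2 = 27.2 kHz, appears at 0.6 kHz.
Distinct values: {0.6 kHz, 16.5 kHz}.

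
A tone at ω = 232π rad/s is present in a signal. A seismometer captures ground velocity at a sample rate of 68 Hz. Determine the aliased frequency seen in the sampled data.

20 Hz

ω = 232π rad/s → f = ω/(2π) = 116 Hz.
116 Hz mod fs = 48 Hz.
48 Hz > fs/2 = 34 Hz, folds to fs − 48 Hz = 20 Hz.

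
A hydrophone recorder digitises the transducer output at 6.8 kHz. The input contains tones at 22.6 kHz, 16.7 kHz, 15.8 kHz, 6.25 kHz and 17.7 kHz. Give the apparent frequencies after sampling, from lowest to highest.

fs/2 = 3.4 kHz.
22.6 kHz mod fs = 2.2 kHz.
2.2 kHz ≤ fs/2 = 3.4 kHz, appears at 2.2 kHz.
16.7 kHz mod fs = 3.1 kHz.
3.1 kHz ≤ fs/2 = 3.4 kHz, appears at 3.1 kHz.
15.8 kHz mod fs = 2.2 kHz.
2.2 kHz ≤ fs/2 = 3.4 kHz, appears at 2.2 kHz.
6.25 kHz > fs/2 = 3.4 kHz, folds to fs − 6.25 kHz = 0.55 kHz.
17.7 kHz mod fs = 4.1 kHz.
4.1 kHz > fs/2 = 3.4 kHz, folds to fs − 4.1 kHz = 2.7 kHz.
Distinct values: {0.55 kHz, 2.2 kHz, 2.7 kHz, 3.1 kHz}.

0.55 kHz, 2.2 kHz, 2.7 kHz, 3.1 kHz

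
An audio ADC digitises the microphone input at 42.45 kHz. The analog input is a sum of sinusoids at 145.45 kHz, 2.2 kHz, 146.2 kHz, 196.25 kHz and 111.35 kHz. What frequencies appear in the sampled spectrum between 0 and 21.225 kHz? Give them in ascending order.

fs/2 = 21.225 kHz.
145.45 kHz mod fs = 18.1 kHz.
18.1 kHz ≤ fs/2 = 21.225 kHz, appears at 18.1 kHz.
2.2 kHz ≤ fs/2 = 21.225 kHz, passes unchanged.
146.2 kHz mod fs = 18.85 kHz.
18.85 kHz ≤ fs/2 = 21.225 kHz, appears at 18.85 kHz.
196.25 kHz mod fs = 26.45 kHz.
26.45 kHz > fs/2 = 21.225 kHz, folds to fs − 26.45 kHz = 16 kHz.
111.35 kHz mod fs = 26.45 kHz.
26.45 kHz > fs/2 = 21.225 kHz, folds to fs − 26.45 kHz = 16 kHz.
Distinct values: {2.2 kHz, 16 kHz, 18.1 kHz, 18.85 kHz}.

2.2 kHz, 16 kHz, 18.1 kHz, 18.85 kHz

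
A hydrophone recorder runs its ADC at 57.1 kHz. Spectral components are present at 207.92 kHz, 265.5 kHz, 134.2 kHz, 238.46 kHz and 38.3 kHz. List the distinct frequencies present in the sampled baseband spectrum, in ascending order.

10.06 kHz, 18.8 kHz, 20 kHz, 20.48 kHz

fs/2 = 28.55 kHz.
207.92 kHz mod fs = 36.62 kHz.
36.62 kHz > fs/2 = 28.55 kHz, folds to fs − 36.62 kHz = 20.48 kHz.
265.5 kHz mod fs = 37.1 kHz.
37.1 kHz > fs/2 = 28.55 kHz, folds to fs − 37.1 kHz = 20 kHz.
134.2 kHz mod fs = 20 kHz.
20 kHz ≤ fs/2 = 28.55 kHz, appears at 20 kHz.
238.46 kHz mod fs = 10.06 kHz.
10.06 kHz ≤ fs/2 = 28.55 kHz, appears at 10.06 kHz.
38.3 kHz > fs/2 = 28.55 kHz, folds to fs − 38.3 kHz = 18.8 kHz.
Distinct values: {10.06 kHz, 18.8 kHz, 20 kHz, 20.48 kHz}.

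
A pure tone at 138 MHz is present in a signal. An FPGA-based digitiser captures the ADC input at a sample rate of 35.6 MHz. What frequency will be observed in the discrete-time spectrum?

4.4 MHz

138 MHz mod fs = 31.2 MHz.
31.2 MHz > fs/2 = 17.8 MHz, folds to fs − 31.2 MHz = 4.4 MHz.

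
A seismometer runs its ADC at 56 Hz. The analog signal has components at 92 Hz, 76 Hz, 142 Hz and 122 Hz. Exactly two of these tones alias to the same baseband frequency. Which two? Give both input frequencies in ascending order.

fs/2 = 28 Hz.
92 Hz mod fs = 36 Hz.
36 Hz > fs/2 = 28 Hz, folds to fs − 36 Hz = 20 Hz.
76 Hz mod fs = 20 Hz.
20 Hz ≤ fs/2 = 28 Hz, appears at 20 Hz.
142 Hz mod fs = 30 Hz.
30 Hz > fs/2 = 28 Hz, folds to fs − 30 Hz = 26 Hz.
122 Hz mod fs = 10 Hz.
10 Hz ≤ fs/2 = 28 Hz, appears at 10 Hz.
76 Hz and 92 Hz both map to 20 Hz.

76 Hz, 92 Hz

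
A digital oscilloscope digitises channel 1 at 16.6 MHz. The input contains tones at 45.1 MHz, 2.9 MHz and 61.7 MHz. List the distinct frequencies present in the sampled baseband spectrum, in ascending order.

2.9 MHz, 4.7 MHz

fs/2 = 8.3 MHz.
45.1 MHz mod fs = 11.9 MHz.
11.9 MHz > fs/2 = 8.3 MHz, folds to fs − 11.9 MHz = 4.7 MHz.
2.9 MHz ≤ fs/2 = 8.3 MHz, passes unchanged.
61.7 MHz mod fs = 11.9 MHz.
11.9 MHz > fs/2 = 8.3 MHz, folds to fs − 11.9 MHz = 4.7 MHz.
Distinct values: {2.9 MHz, 4.7 MHz}.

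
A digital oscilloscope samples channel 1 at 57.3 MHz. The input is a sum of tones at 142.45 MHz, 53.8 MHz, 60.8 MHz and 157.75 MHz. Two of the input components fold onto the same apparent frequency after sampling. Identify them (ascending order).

fs/2 = 28.65 MHz.
142.45 MHz mod fs = 27.85 MHz.
27.85 MHz ≤ fs/2 = 28.65 MHz, appears at 27.85 MHz.
53.8 MHz > fs/2 = 28.65 MHz, folds to fs − 53.8 MHz = 3.5 MHz.
60.8 MHz mod fs = 3.5 MHz.
3.5 MHz ≤ fs/2 = 28.65 MHz, appears at 3.5 MHz.
157.75 MHz mod fs = 43.15 MHz.
43.15 MHz > fs/2 = 28.65 MHz, folds to fs − 43.15 MHz = 14.15 MHz.
53.8 MHz and 60.8 MHz both map to 3.5 MHz.

53.8 MHz, 60.8 MHz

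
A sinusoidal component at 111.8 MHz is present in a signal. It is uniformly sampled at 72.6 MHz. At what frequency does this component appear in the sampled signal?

33.4 MHz

111.8 MHz mod fs = 39.2 MHz.
39.2 MHz > fs/2 = 36.3 MHz, folds to fs − 39.2 MHz = 33.4 MHz.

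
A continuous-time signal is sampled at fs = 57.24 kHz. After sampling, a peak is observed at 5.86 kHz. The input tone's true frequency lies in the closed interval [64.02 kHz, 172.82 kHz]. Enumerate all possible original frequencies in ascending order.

Frequencies that alias to 5.86 kHz are k·fs ± 5.86 kHz for integer k ≥ 0.
k=0: 5.86 kHz.
k=1: 51.38 kHz, 63.1 kHz.
k=2: 108.62 kHz, 120.34 kHz.
k=3: 165.86 kHz, 177.58 kHz.
k=4: 223.1 kHz, 234.82 kHz.
Within [64.02 kHz, 172.82 kHz]: 108.62 kHz, 120.34 kHz, 165.86 kHz.

108.62 kHz, 120.34 kHz, 165.86 kHz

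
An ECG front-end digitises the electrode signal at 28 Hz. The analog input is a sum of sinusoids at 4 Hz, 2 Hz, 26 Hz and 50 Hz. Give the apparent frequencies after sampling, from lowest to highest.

2 Hz, 4 Hz, 6 Hz

fs/2 = 14 Hz.
4 Hz ≤ fs/2 = 14 Hz, passes unchanged.
2 Hz ≤ fs/2 = 14 Hz, passes unchanged.
26 Hz > fs/2 = 14 Hz, folds to fs − 26 Hz = 2 Hz.
50 Hz mod fs = 22 Hz.
22 Hz > fs/2 = 14 Hz, folds to fs − 22 Hz = 6 Hz.
Distinct values: {2 Hz, 4 Hz, 6 Hz}.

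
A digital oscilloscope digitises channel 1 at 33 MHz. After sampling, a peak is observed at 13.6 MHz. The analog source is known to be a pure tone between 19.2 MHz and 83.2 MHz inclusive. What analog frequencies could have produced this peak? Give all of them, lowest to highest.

Frequencies that alias to 13.6 MHz are k·fs ± 13.6 MHz for integer k ≥ 0.
k=0: 13.6 MHz.
k=1: 19.4 MHz, 46.6 MHz.
k=2: 52.4 MHz, 79.6 MHz.
k=3: 85.4 MHz, 112.6 MHz.
Within [19.2 MHz, 83.2 MHz]: 19.4 MHz, 46.6 MHz, 52.4 MHz, 79.6 MHz.

19.4 MHz, 46.6 MHz, 52.4 MHz, 79.6 MHz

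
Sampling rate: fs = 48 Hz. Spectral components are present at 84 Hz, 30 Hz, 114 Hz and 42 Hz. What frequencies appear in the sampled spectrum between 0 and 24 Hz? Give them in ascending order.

fs/2 = 24 Hz.
84 Hz mod fs = 36 Hz.
36 Hz > fs/2 = 24 Hz, folds to fs − 36 Hz = 12 Hz.
30 Hz > fs/2 = 24 Hz, folds to fs − 30 Hz = 18 Hz.
114 Hz mod fs = 18 Hz.
18 Hz ≤ fs/2 = 24 Hz, appears at 18 Hz.
42 Hz > fs/2 = 24 Hz, folds to fs − 42 Hz = 6 Hz.
Distinct values: {6 Hz, 12 Hz, 18 Hz}.

6 Hz, 12 Hz, 18 Hz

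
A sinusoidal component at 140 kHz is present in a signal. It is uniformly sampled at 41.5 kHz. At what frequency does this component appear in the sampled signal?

15.5 kHz

140 kHz mod fs = 15.5 kHz.
15.5 kHz ≤ fs/2 = 20.75 kHz, appears at 15.5 kHz.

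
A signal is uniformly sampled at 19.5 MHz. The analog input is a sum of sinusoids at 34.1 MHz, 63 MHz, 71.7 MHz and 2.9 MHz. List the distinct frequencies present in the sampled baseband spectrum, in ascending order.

fs/2 = 9.75 MHz.
34.1 MHz mod fs = 14.6 MHz.
14.6 MHz > fs/2 = 9.75 MHz, folds to fs − 14.6 MHz = 4.9 MHz.
63 MHz mod fs = 4.5 MHz.
4.5 MHz ≤ fs/2 = 9.75 MHz, appears at 4.5 MHz.
71.7 MHz mod fs = 13.2 MHz.
13.2 MHz > fs/2 = 9.75 MHz, folds to fs − 13.2 MHz = 6.3 MHz.
2.9 MHz ≤ fs/2 = 9.75 MHz, passes unchanged.
Distinct values: {2.9 MHz, 4.5 MHz, 4.9 MHz, 6.3 MHz}.

2.9 MHz, 4.5 MHz, 4.9 MHz, 6.3 MHz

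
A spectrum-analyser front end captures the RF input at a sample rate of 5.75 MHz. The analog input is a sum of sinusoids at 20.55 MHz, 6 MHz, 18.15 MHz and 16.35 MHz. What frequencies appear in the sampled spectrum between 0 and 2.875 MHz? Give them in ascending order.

0.25 MHz, 0.9 MHz, 2.45 MHz

fs/2 = 2.875 MHz.
20.55 MHz mod fs = 3.3 MHz.
3.3 MHz > fs/2 = 2.875 MHz, folds to fs − 3.3 MHz = 2.45 MHz.
6 MHz mod fs = 0.25 MHz.
0.25 MHz ≤ fs/2 = 2.875 MHz, appears at 0.25 MHz.
18.15 MHz mod fs = 0.9 MHz.
0.9 MHz ≤ fs/2 = 2.875 MHz, appears at 0.9 MHz.
16.35 MHz mod fs = 4.85 MHz.
4.85 MHz > fs/2 = 2.875 MHz, folds to fs − 4.85 MHz = 0.9 MHz.
Distinct values: {0.25 MHz, 0.9 MHz, 2.45 MHz}.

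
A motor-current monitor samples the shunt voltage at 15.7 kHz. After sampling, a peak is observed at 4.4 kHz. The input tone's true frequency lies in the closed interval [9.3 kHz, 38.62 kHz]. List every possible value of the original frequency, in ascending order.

Frequencies that alias to 4.4 kHz are k·fs ± 4.4 kHz for integer k ≥ 0.
k=0: 4.4 kHz.
k=1: 11.3 kHz, 20.1 kHz.
k=2: 27 kHz, 35.8 kHz.
k=3: 42.7 kHz, 51.5 kHz.
Within [9.3 kHz, 38.62 kHz]: 11.3 kHz, 20.1 kHz, 27 kHz, 35.8 kHz.

11.3 kHz, 20.1 kHz, 27 kHz, 35.8 kHz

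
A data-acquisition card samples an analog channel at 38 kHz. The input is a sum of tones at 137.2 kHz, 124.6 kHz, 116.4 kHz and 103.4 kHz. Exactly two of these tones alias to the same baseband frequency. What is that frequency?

fs/2 = 19 kHz.
137.2 kHz mod fs = 23.2 kHz.
23.2 kHz > fs/2 = 19 kHz, folds to fs − 23.2 kHz = 14.8 kHz.
124.6 kHz mod fs = 10.6 kHz.
10.6 kHz ≤ fs/2 = 19 kHz, appears at 10.6 kHz.
116.4 kHz mod fs = 2.4 kHz.
2.4 kHz ≤ fs/2 = 19 kHz, appears at 2.4 kHz.
103.4 kHz mod fs = 27.4 kHz.
27.4 kHz > fs/2 = 19 kHz, folds to fs − 27.4 kHz = 10.6 kHz.
103.4 kHz and 124.6 kHz both map to 10.6 kHz.

10.6 kHz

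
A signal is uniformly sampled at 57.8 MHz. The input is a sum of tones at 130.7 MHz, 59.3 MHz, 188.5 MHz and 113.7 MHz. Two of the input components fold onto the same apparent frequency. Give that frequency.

15.1 MHz

fs/2 = 28.9 MHz.
130.7 MHz mod fs = 15.1 MHz.
15.1 MHz ≤ fs/2 = 28.9 MHz, appears at 15.1 MHz.
59.3 MHz mod fs = 1.5 MHz.
1.5 MHz ≤ fs/2 = 28.9 MHz, appears at 1.5 MHz.
188.5 MHz mod fs = 15.1 MHz.
15.1 MHz ≤ fs/2 = 28.9 MHz, appears at 15.1 MHz.
113.7 MHz mod fs = 55.9 MHz.
55.9 MHz > fs/2 = 28.9 MHz, folds to fs − 55.9 MHz = 1.9 MHz.
130.7 MHz and 188.5 MHz both map to 15.1 MHz.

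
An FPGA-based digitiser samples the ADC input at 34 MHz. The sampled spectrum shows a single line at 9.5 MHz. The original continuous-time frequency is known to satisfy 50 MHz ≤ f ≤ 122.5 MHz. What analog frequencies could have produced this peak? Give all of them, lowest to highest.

Frequencies that alias to 9.5 MHz are k·fs ± 9.5 MHz for integer k ≥ 0.
k=0: 9.5 MHz.
k=1: 24.5 MHz, 43.5 MHz.
k=2: 58.5 MHz, 77.5 MHz.
k=3: 92.5 MHz, 111.5 MHz.
k=4: 126.5 MHz, 145.5 MHz.
Within [50 MHz, 122.5 MHz]: 58.5 MHz, 77.5 MHz, 92.5 MHz, 111.5 MHz.

58.5 MHz, 77.5 MHz, 92.5 MHz, 111.5 MHz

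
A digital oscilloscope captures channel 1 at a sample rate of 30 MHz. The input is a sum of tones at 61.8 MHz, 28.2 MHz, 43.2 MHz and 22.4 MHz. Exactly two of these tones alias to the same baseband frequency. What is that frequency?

1.8 MHz

fs/2 = 15 MHz.
61.8 MHz mod fs = 1.8 MHz.
1.8 MHz ≤ fs/2 = 15 MHz, appears at 1.8 MHz.
28.2 MHz > fs/2 = 15 MHz, folds to fs − 28.2 MHz = 1.8 MHz.
43.2 MHz mod fs = 13.2 MHz.
13.2 MHz ≤ fs/2 = 15 MHz, appears at 13.2 MHz.
22.4 MHz > fs/2 = 15 MHz, folds to fs − 22.4 MHz = 7.6 MHz.
28.2 MHz and 61.8 MHz both map to 1.8 MHz.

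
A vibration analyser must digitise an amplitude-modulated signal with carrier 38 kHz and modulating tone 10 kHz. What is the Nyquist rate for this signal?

96 kHz

AM sidebands sit at fc ± fm = 28 kHz and 48 kHz.
Highest-frequency component: 48 kHz.
Nyquist rate = 2 × 48 kHz = 96 kHz.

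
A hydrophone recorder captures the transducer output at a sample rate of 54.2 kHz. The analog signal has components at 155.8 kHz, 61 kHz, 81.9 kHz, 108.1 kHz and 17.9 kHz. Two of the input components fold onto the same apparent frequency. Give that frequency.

fs/2 = 27.1 kHz.
155.8 kHz mod fs = 47.4 kHz.
47.4 kHz > fs/2 = 27.1 kHz, folds to fs − 47.4 kHz = 6.8 kHz.
61 kHz mod fs = 6.8 kHz.
6.8 kHz ≤ fs/2 = 27.1 kHz, appears at 6.8 kHz.
81.9 kHz mod fs = 27.7 kHz.
27.7 kHz > fs/2 = 27.1 kHz, folds to fs − 27.7 kHz = 26.5 kHz.
108.1 kHz mod fs = 53.9 kHz.
53.9 kHz > fs/2 = 27.1 kHz, folds to fs − 53.9 kHz = 0.3 kHz.
17.9 kHz ≤ fs/2 = 27.1 kHz, passes unchanged.
61 kHz and 155.8 kHz both map to 6.8 kHz.

6.8 kHz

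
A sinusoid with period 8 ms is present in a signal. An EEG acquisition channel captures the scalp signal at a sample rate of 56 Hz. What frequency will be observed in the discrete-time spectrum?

T = 8 ms → f = 1/T = 125 Hz.
125 Hz mod fs = 13 Hz.
13 Hz ≤ fs/2 = 28 Hz, appears at 13 Hz.

13 Hz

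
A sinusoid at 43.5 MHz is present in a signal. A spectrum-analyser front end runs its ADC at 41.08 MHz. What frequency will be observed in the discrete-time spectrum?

2.42 MHz

43.5 MHz mod fs = 2.42 MHz.
2.42 MHz ≤ fs/2 = 20.54 MHz, appears at 2.42 MHz.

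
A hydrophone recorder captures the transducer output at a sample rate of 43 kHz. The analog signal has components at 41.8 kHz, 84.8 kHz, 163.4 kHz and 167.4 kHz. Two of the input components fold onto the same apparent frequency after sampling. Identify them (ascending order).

fs/2 = 21.5 kHz.
41.8 kHz > fs/2 = 21.5 kHz, folds to fs − 41.8 kHz = 1.2 kHz.
84.8 kHz mod fs = 41.8 kHz.
41.8 kHz > fs/2 = 21.5 kHz, folds to fs − 41.8 kHz = 1.2 kHz.
163.4 kHz mod fs = 34.4 kHz.
34.4 kHz > fs/2 = 21.5 kHz, folds to fs − 34.4 kHz = 8.6 kHz.
167.4 kHz mod fs = 38.4 kHz.
38.4 kHz > fs/2 = 21.5 kHz, folds to fs − 38.4 kHz = 4.6 kHz.
41.8 kHz and 84.8 kHz both map to 1.2 kHz.

41.8 kHz, 84.8 kHz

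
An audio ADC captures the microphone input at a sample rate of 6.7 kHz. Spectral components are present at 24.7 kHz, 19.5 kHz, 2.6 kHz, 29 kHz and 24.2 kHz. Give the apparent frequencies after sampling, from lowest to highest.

0.6 kHz, 2.1 kHz, 2.2 kHz, 2.6 kHz

fs/2 = 3.35 kHz.
24.7 kHz mod fs = 4.6 kHz.
4.6 kHz > fs/2 = 3.35 kHz, folds to fs − 4.6 kHz = 2.1 kHz.
19.5 kHz mod fs = 6.1 kHz.
6.1 kHz > fs/2 = 3.35 kHz, folds to fs − 6.1 kHz = 0.6 kHz.
2.6 kHz ≤ fs/2 = 3.35 kHz, passes unchanged.
29 kHz mod fs = 2.2 kHz.
2.2 kHz ≤ fs/2 = 3.35 kHz, appears at 2.2 kHz.
24.2 kHz mod fs = 4.1 kHz.
4.1 kHz > fs/2 = 3.35 kHz, folds to fs − 4.1 kHz = 2.6 kHz.
Distinct values: {0.6 kHz, 2.1 kHz, 2.2 kHz, 2.6 kHz}.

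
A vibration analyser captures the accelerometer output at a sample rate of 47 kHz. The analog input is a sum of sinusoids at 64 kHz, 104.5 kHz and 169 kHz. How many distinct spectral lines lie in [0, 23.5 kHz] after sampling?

fs/2 = 23.5 kHz.
64 kHz mod fs = 17 kHz.
17 kHz ≤ fs/2 = 23.5 kHz, appears at 17 kHz.
104.5 kHz mod fs = 10.5 kHz.
10.5 kHz ≤ fs/2 = 23.5 kHz, appears at 10.5 kHz.
169 kHz mod fs = 28 kHz.
28 kHz > fs/2 = 23.5 kHz, folds to fs − 28 kHz = 19 kHz.
Distinct values: {10.5 kHz, 17 kHz, 19 kHz} → 3.

3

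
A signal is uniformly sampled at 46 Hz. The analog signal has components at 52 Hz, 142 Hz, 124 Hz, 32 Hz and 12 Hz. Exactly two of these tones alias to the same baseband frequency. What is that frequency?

14 Hz

fs/2 = 23 Hz.
52 Hz mod fs = 6 Hz.
6 Hz ≤ fs/2 = 23 Hz, appears at 6 Hz.
142 Hz mod fs = 4 Hz.
4 Hz ≤ fs/2 = 23 Hz, appears at 4 Hz.
124 Hz mod fs = 32 Hz.
32 Hz > fs/2 = 23 Hz, folds to fs − 32 Hz = 14 Hz.
32 Hz > fs/2 = 23 Hz, folds to fs − 32 Hz = 14 Hz.
12 Hz ≤ fs/2 = 23 Hz, passes unchanged.
32 Hz and 124 Hz both map to 14 Hz.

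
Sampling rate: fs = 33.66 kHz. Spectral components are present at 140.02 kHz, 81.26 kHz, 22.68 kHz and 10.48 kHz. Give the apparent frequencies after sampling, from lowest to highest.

fs/2 = 16.83 kHz.
140.02 kHz mod fs = 5.38 kHz.
5.38 kHz ≤ fs/2 = 16.83 kHz, appears at 5.38 kHz.
81.26 kHz mod fs = 13.94 kHz.
13.94 kHz ≤ fs/2 = 16.83 kHz, appears at 13.94 kHz.
22.68 kHz > fs/2 = 16.83 kHz, folds to fs − 22.68 kHz = 10.98 kHz.
10.48 kHz ≤ fs/2 = 16.83 kHz, passes unchanged.
Distinct values: {5.38 kHz, 10.48 kHz, 10.98 kHz, 13.94 kHz}.

5.38 kHz, 10.48 kHz, 10.98 kHz, 13.94 kHz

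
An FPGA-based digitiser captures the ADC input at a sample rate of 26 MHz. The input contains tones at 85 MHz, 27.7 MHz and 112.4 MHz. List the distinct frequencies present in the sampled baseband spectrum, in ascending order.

fs/2 = 13 MHz.
85 MHz mod fs = 7 MHz.
7 MHz ≤ fs/2 = 13 MHz, appears at 7 MHz.
27.7 MHz mod fs = 1.7 MHz.
1.7 MHz ≤ fs/2 = 13 MHz, appears at 1.7 MHz.
112.4 MHz mod fs = 8.4 MHz.
8.4 MHz ≤ fs/2 = 13 MHz, appears at 8.4 MHz.
Distinct values: {1.7 MHz, 7 MHz, 8.4 MHz}.

1.7 MHz, 7 MHz, 8.4 MHz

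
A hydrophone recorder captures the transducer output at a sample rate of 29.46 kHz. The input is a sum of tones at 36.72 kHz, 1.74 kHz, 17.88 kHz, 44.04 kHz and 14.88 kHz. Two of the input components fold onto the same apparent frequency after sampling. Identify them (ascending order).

fs/2 = 14.73 kHz.
36.72 kHz mod fs = 7.26 kHz.
7.26 kHz ≤ fs/2 = 14.73 kHz, appears at 7.26 kHz.
1.74 kHz ≤ fs/2 = 14.73 kHz, passes unchanged.
17.88 kHz > fs/2 = 14.73 kHz, folds to fs − 17.88 kHz = 11.58 kHz.
44.04 kHz mod fs = 14.58 kHz.
14.58 kHz ≤ fs/2 = 14.73 kHz, appears at 14.58 kHz.
14.88 kHz > fs/2 = 14.73 kHz, folds to fs − 14.88 kHz = 14.58 kHz.
14.88 kHz and 44.04 kHz both map to 14.58 kHz.

14.88 kHz, 44.04 kHz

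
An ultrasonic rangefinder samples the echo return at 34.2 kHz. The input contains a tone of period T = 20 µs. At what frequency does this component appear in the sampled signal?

15.8 kHz

T = 20 µs → f = 1/T = 50 kHz.
50 kHz mod fs = 15.8 kHz.
15.8 kHz ≤ fs/2 = 17.1 kHz, appears at 15.8 kHz.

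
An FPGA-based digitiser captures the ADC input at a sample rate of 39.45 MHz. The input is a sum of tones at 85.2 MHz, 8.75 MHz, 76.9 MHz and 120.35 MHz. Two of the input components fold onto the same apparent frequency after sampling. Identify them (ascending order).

fs/2 = 19.725 MHz.
85.2 MHz mod fs = 6.3 MHz.
6.3 MHz ≤ fs/2 = 19.725 MHz, appears at 6.3 MHz.
8.75 MHz ≤ fs/2 = 19.725 MHz, passes unchanged.
76.9 MHz mod fs = 37.45 MHz.
37.45 MHz > fs/2 = 19.725 MHz, folds to fs − 37.45 MHz = 2 MHz.
120.35 MHz mod fs = 2 MHz.
2 MHz ≤ fs/2 = 19.725 MHz, appears at 2 MHz.
76.9 MHz and 120.35 MHz both map to 2 MHz.

76.9 MHz, 120.35 MHz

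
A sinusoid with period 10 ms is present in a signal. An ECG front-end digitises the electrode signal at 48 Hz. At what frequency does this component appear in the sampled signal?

T = 10 ms → f = 1/T = 100 Hz.
100 Hz mod fs = 4 Hz.
4 Hz ≤ fs/2 = 24 Hz, appears at 4 Hz.

4 Hz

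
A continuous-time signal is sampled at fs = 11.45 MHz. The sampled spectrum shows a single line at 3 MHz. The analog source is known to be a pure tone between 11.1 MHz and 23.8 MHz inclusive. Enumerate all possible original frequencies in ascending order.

Frequencies that alias to 3 MHz are k·fs ± 3 MHz for integer k ≥ 0.
k=0: 3 MHz.
k=1: 8.45 MHz, 14.45 MHz.
k=2: 19.9 MHz, 25.9 MHz.
k=3: 31.35 MHz, 37.35 MHz.
Within [11.1 MHz, 23.8 MHz]: 14.45 MHz, 19.9 MHz.

14.45 MHz, 19.9 MHz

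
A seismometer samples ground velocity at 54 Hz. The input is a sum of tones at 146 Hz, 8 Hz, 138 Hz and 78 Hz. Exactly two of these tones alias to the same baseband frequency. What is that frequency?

24 Hz

fs/2 = 27 Hz.
146 Hz mod fs = 38 Hz.
38 Hz > fs/2 = 27 Hz, folds to fs − 38 Hz = 16 Hz.
8 Hz ≤ fs/2 = 27 Hz, passes unchanged.
138 Hz mod fs = 30 Hz.
30 Hz > fs/2 = 27 Hz, folds to fs − 30 Hz = 24 Hz.
78 Hz mod fs = 24 Hz.
24 Hz ≤ fs/2 = 27 Hz, appears at 24 Hz.
78 Hz and 138 Hz both map to 24 Hz.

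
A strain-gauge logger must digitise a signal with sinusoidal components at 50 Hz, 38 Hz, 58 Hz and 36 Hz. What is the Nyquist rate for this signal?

Highest-frequency component: 58 Hz.
Nyquist rate = 2 × 58 Hz = 116 Hz.

116 Hz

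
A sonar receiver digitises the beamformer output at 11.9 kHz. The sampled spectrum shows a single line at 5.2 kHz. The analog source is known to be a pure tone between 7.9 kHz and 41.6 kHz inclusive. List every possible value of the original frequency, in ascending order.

17.1 kHz, 18.6 kHz, 29 kHz, 30.5 kHz, 40.9 kHz

Frequencies that alias to 5.2 kHz are k·fs ± 5.2 kHz for integer k ≥ 0.
k=0: 5.2 kHz.
k=1: 6.7 kHz, 17.1 kHz.
k=2: 18.6 kHz, 29 kHz.
k=3: 30.5 kHz, 40.9 kHz.
k=4: 42.4 kHz, 52.8 kHz.
Within [7.9 kHz, 41.6 kHz]: 17.1 kHz, 18.6 kHz, 29 kHz, 30.5 kHz, 40.9 kHz.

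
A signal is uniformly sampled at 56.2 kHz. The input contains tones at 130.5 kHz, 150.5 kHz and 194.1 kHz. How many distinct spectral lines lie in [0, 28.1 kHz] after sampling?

fs/2 = 28.1 kHz.
130.5 kHz mod fs = 18.1 kHz.
18.1 kHz ≤ fs/2 = 28.1 kHz, appears at 18.1 kHz.
150.5 kHz mod fs = 38.1 kHz.
38.1 kHz > fs/2 = 28.1 kHz, folds to fs − 38.1 kHz = 18.1 kHz.
194.1 kHz mod fs = 25.5 kHz.
25.5 kHz ≤ fs/2 = 28.1 kHz, appears at 25.5 kHz.
Distinct values: {18.1 kHz, 25.5 kHz} → 2.

2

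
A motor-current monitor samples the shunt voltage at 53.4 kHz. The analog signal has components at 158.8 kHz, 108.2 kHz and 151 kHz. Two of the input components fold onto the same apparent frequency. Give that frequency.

fs/2 = 26.7 kHz.
158.8 kHz mod fs = 52 kHz.
52 kHz > fs/2 = 26.7 kHz, folds to fs − 52 kHz = 1.4 kHz.
108.2 kHz mod fs = 1.4 kHz.
1.4 kHz ≤ fs/2 = 26.7 kHz, appears at 1.4 kHz.
151 kHz mod fs = 44.2 kHz.
44.2 kHz > fs/2 = 26.7 kHz, folds to fs − 44.2 kHz = 9.2 kHz.
108.2 kHz and 158.8 kHz both map to 1.4 kHz.

1.4 kHz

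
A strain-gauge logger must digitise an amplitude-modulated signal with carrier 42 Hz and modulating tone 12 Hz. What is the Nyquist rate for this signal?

108 Hz

AM sidebands sit at fc ± fm = 30 Hz and 54 Hz.
Highest-frequency component: 54 Hz.
Nyquist rate = 2 × 54 Hz = 108 Hz.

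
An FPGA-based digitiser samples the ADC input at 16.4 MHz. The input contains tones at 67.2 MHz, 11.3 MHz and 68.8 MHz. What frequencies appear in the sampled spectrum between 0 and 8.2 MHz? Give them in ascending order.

fs/2 = 8.2 MHz.
67.2 MHz mod fs = 1.6 MHz.
1.6 MHz ≤ fs/2 = 8.2 MHz, appears at 1.6 MHz.
11.3 MHz > fs/2 = 8.2 MHz, folds to fs − 11.3 MHz = 5.1 MHz.
68.8 MHz mod fs = 3.2 MHz.
3.2 MHz ≤ fs/2 = 8.2 MHz, appears at 3.2 MHz.
Distinct values: {1.6 MHz, 3.2 MHz, 5.1 MHz}.

1.6 MHz, 3.2 MHz, 5.1 MHz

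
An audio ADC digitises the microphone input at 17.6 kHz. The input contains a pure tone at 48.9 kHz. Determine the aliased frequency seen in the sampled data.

48.9 kHz mod fs = 13.7 kHz.
13.7 kHz > fs/2 = 8.8 kHz, folds to fs − 13.7 kHz = 3.9 kHz.

3.9 kHz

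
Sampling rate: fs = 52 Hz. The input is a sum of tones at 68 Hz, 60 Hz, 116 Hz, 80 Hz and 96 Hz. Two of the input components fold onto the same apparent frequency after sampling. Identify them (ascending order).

fs/2 = 26 Hz.
68 Hz mod fs = 16 Hz.
16 Hz ≤ fs/2 = 26 Hz, appears at 16 Hz.
60 Hz mod fs = 8 Hz.
8 Hz ≤ fs/2 = 26 Hz, appears at 8 Hz.
116 Hz mod fs = 12 Hz.
12 Hz ≤ fs/2 = 26 Hz, appears at 12 Hz.
80 Hz mod fs = 28 Hz.
28 Hz > fs/2 = 26 Hz, folds to fs − 28 Hz = 24 Hz.
96 Hz mod fs = 44 Hz.
44 Hz > fs/2 = 26 Hz, folds to fs − 44 Hz = 8 Hz.
60 Hz and 96 Hz both map to 8 Hz.

60 Hz, 96 Hz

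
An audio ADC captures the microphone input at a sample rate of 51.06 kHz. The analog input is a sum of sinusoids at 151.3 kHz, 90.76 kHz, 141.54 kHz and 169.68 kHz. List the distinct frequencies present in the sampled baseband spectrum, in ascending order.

fs/2 = 25.53 kHz.
151.3 kHz mod fs = 49.18 kHz.
49.18 kHz > fs/2 = 25.53 kHz, folds to fs − 49.18 kHz = 1.88 kHz.
90.76 kHz mod fs = 39.7 kHz.
39.7 kHz > fs/2 = 25.53 kHz, folds to fs − 39.7 kHz = 11.36 kHz.
141.54 kHz mod fs = 39.42 kHz.
39.42 kHz > fs/2 = 25.53 kHz, folds to fs − 39.42 kHz = 11.64 kHz.
169.68 kHz mod fs = 16.5 kHz.
16.5 kHz ≤ fs/2 = 25.53 kHz, appears at 16.5 kHz.
Distinct values: {1.88 kHz, 11.36 kHz, 11.64 kHz, 16.5 kHz}.

1.88 kHz, 11.36 kHz, 11.64 kHz, 16.5 kHz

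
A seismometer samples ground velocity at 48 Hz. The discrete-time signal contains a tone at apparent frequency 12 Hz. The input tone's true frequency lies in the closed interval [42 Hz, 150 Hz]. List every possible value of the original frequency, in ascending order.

60 Hz, 84 Hz, 108 Hz, 132 Hz

Frequencies that alias to 12 Hz are k·fs ± 12 Hz for integer k ≥ 0.
k=0: 12 Hz.
k=1: 36 Hz, 60 Hz.
k=2: 84 Hz, 108 Hz.
k=3: 132 Hz, 156 Hz.
k=4: 180 Hz, 204 Hz.
Within [42 Hz, 150 Hz]: 60 Hz, 84 Hz, 108 Hz, 132 Hz.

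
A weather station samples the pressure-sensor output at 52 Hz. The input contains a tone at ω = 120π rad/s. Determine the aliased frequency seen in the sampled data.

ω = 120π rad/s → f = ω/(2π) = 60 Hz.
60 Hz mod fs = 8 Hz.
8 Hz ≤ fs/2 = 26 Hz, appears at 8 Hz.

8 Hz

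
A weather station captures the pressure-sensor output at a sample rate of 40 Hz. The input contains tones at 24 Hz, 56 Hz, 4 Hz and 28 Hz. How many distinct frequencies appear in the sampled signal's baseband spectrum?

fs/2 = 20 Hz.
24 Hz > fs/2 = 20 Hz, folds to fs − 24 Hz = 16 Hz.
56 Hz mod fs = 16 Hz.
16 Hz ≤ fs/2 = 20 Hz, appears at 16 Hz.
4 Hz ≤ fs/2 = 20 Hz, passes unchanged.
28 Hz > fs/2 = 20 Hz, folds to fs − 28 Hz = 12 Hz.
Distinct values: {4 Hz, 12 Hz, 16 Hz} → 3.

3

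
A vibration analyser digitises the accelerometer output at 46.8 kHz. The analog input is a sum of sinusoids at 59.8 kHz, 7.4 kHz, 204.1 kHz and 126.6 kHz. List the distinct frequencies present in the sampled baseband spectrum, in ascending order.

fs/2 = 23.4 kHz.
59.8 kHz mod fs = 13 kHz.
13 kHz ≤ fs/2 = 23.4 kHz, appears at 13 kHz.
7.4 kHz ≤ fs/2 = 23.4 kHz, passes unchanged.
204.1 kHz mod fs = 16.9 kHz.
16.9 kHz ≤ fs/2 = 23.4 kHz, appears at 16.9 kHz.
126.6 kHz mod fs = 33 kHz.
33 kHz > fs/2 = 23.4 kHz, folds to fs − 33 kHz = 13.8 kHz.
Distinct values: {7.4 kHz, 13 kHz, 13.8 kHz, 16.9 kHz}.

7.4 kHz, 13 kHz, 13.8 kHz, 16.9 kHz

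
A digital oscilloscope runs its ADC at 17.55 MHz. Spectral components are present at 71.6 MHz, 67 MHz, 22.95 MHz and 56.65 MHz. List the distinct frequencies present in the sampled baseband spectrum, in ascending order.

1.4 MHz, 3.2 MHz, 4 MHz, 5.4 MHz

fs/2 = 8.775 MHz.
71.6 MHz mod fs = 1.4 MHz.
1.4 MHz ≤ fs/2 = 8.775 MHz, appears at 1.4 MHz.
67 MHz mod fs = 14.35 MHz.
14.35 MHz > fs/2 = 8.775 MHz, folds to fs − 14.35 MHz = 3.2 MHz.
22.95 MHz mod fs = 5.4 MHz.
5.4 MHz ≤ fs/2 = 8.775 MHz, appears at 5.4 MHz.
56.65 MHz mod fs = 4 MHz.
4 MHz ≤ fs/2 = 8.775 MHz, appears at 4 MHz.
Distinct values: {1.4 MHz, 3.2 MHz, 4 MHz, 5.4 MHz}.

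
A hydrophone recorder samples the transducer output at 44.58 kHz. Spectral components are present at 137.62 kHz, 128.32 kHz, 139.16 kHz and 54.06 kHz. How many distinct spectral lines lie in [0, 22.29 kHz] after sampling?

fs/2 = 22.29 kHz.
137.62 kHz mod fs = 3.88 kHz.
3.88 kHz ≤ fs/2 = 22.29 kHz, appears at 3.88 kHz.
128.32 kHz mod fs = 39.16 kHz.
39.16 kHz > fs/2 = 22.29 kHz, folds to fs − 39.16 kHz = 5.42 kHz.
139.16 kHz mod fs = 5.42 kHz.
5.42 kHz ≤ fs/2 = 22.29 kHz, appears at 5.42 kHz.
54.06 kHz mod fs = 9.48 kHz.
9.48 kHz ≤ fs/2 = 22.29 kHz, appears at 9.48 kHz.
Distinct values: {3.88 kHz, 5.42 kHz, 9.48 kHz} → 3.

3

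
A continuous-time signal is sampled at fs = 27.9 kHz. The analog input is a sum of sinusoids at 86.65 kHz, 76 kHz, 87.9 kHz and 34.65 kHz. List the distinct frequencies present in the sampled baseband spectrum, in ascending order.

2.95 kHz, 4.2 kHz, 6.75 kHz, 7.7 kHz

fs/2 = 13.95 kHz.
86.65 kHz mod fs = 2.95 kHz.
2.95 kHz ≤ fs/2 = 13.95 kHz, appears at 2.95 kHz.
76 kHz mod fs = 20.2 kHz.
20.2 kHz > fs/2 = 13.95 kHz, folds to fs − 20.2 kHz = 7.7 kHz.
87.9 kHz mod fs = 4.2 kHz.
4.2 kHz ≤ fs/2 = 13.95 kHz, appears at 4.2 kHz.
34.65 kHz mod fs = 6.75 kHz.
6.75 kHz ≤ fs/2 = 13.95 kHz, appears at 6.75 kHz.
Distinct values: {2.95 kHz, 4.2 kHz, 6.75 kHz, 7.7 kHz}.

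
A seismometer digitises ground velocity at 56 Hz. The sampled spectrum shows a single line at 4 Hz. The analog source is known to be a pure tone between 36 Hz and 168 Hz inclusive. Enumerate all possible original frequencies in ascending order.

Frequencies that alias to 4 Hz are k·fs ± 4 Hz for integer k ≥ 0.
k=0: 4 Hz.
k=1: 52 Hz, 60 Hz.
k=2: 108 Hz, 116 Hz.
k=3: 164 Hz, 172 Hz.
k=4: 220 Hz, 228 Hz.
Within [36 Hz, 168 Hz]: 52 Hz, 60 Hz, 108 Hz, 116 Hz, 164 Hz.

52 Hz, 60 Hz, 108 Hz, 116 Hz, 164 Hz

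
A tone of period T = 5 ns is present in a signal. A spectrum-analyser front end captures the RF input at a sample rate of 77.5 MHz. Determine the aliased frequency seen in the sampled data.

32.5 MHz

T = 5 ns → f = 1/T = 200 MHz.
200 MHz mod fs = 45 MHz.
45 MHz > fs/2 = 38.75 MHz, folds to fs − 45 MHz = 32.5 MHz.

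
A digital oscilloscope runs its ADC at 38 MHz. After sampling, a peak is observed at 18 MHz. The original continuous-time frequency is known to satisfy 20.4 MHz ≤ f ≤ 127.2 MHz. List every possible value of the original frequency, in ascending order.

Frequencies that alias to 18 MHz are k·fs ± 18 MHz for integer k ≥ 0.
k=0: 18 MHz.
k=1: 20 MHz, 56 MHz.
k=2: 58 MHz, 94 MHz.
k=3: 96 MHz, 132 MHz.
k=4: 134 MHz, 170 MHz.
Within [20.4 MHz, 127.2 MHz]: 56 MHz, 58 MHz, 94 MHz, 96 MHz.

56 MHz, 58 MHz, 94 MHz, 96 MHz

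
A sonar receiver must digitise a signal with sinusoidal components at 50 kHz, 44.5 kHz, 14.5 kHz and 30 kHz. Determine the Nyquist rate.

100 kHz

Highest-frequency component: 50 kHz.
Nyquist rate = 2 × 50 kHz = 100 kHz.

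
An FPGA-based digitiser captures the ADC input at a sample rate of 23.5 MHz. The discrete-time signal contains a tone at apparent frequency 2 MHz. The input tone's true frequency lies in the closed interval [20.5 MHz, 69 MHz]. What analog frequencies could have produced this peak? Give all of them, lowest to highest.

Frequencies that alias to 2 MHz are k·fs ± 2 MHz for integer k ≥ 0.
k=0: 2 MHz.
k=1: 21.5 MHz, 25.5 MHz.
k=2: 45 MHz, 49 MHz.
k=3: 68.5 MHz, 72.5 MHz.
k=4: 92 MHz, 96 MHz.
Within [20.5 MHz, 69 MHz]: 21.5 MHz, 25.5 MHz, 45 MHz, 49 MHz, 68.5 MHz.

21.5 MHz, 25.5 MHz, 45 MHz, 49 MHz, 68.5 MHz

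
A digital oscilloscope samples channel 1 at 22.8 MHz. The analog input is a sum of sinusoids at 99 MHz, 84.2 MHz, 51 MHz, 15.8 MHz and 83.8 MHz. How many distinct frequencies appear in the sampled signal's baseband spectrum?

4

fs/2 = 11.4 MHz.
99 MHz mod fs = 7.8 MHz.
7.8 MHz ≤ fs/2 = 11.4 MHz, appears at 7.8 MHz.
84.2 MHz mod fs = 15.8 MHz.
15.8 MHz > fs/2 = 11.4 MHz, folds to fs − 15.8 MHz = 7 MHz.
51 MHz mod fs = 5.4 MHz.
5.4 MHz ≤ fs/2 = 11.4 MHz, appears at 5.4 MHz.
15.8 MHz > fs/2 = 11.4 MHz, folds to fs − 15.8 MHz = 7 MHz.
83.8 MHz mod fs = 15.4 MHz.
15.4 MHz > fs/2 = 11.4 MHz, folds to fs − 15.4 MHz = 7.4 MHz.
Distinct values: {5.4 MHz, 7 MHz, 7.4 MHz, 7.8 MHz} → 4.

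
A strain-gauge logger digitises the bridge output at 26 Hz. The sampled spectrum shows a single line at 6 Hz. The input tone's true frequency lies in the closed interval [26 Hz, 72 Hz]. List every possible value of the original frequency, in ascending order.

32 Hz, 46 Hz, 58 Hz, 72 Hz

Frequencies that alias to 6 Hz are k·fs ± 6 Hz for integer k ≥ 0.
k=0: 6 Hz.
k=1: 20 Hz, 32 Hz.
k=2: 46 Hz, 58 Hz.
k=3: 72 Hz, 84 Hz.
k=4: 98 Hz, 110 Hz.
Within [26 Hz, 72 Hz]: 32 Hz, 46 Hz, 58 Hz, 72 Hz.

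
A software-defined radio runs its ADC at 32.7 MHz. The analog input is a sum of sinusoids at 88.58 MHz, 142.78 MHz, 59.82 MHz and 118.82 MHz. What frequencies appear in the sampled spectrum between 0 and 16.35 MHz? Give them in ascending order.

fs/2 = 16.35 MHz.
88.58 MHz mod fs = 23.18 MHz.
23.18 MHz > fs/2 = 16.35 MHz, folds to fs − 23.18 MHz = 9.52 MHz.
142.78 MHz mod fs = 11.98 MHz.
11.98 MHz ≤ fs/2 = 16.35 MHz, appears at 11.98 MHz.
59.82 MHz mod fs = 27.12 MHz.
27.12 MHz > fs/2 = 16.35 MHz, folds to fs − 27.12 MHz = 5.58 MHz.
118.82 MHz mod fs = 20.72 MHz.
20.72 MHz > fs/2 = 16.35 MHz, folds to fs − 20.72 MHz = 11.98 MHz.
Distinct values: {5.58 MHz, 9.52 MHz, 11.98 MHz}.

5.58 MHz, 9.52 MHz, 11.98 MHz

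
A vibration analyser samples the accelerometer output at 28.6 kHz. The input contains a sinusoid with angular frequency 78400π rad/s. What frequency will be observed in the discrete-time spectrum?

ω = 78400π rad/s → f = ω/(2π) = 39200 Hz = 39.2 kHz.
39.2 kHz mod fs = 10.6 kHz.
10.6 kHz ≤ fs/2 = 14.3 kHz, appears at 10.6 kHz.

10.6 kHz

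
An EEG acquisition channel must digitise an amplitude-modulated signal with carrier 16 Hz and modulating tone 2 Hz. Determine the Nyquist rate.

AM sidebands sit at fc ± fm = 14 Hz and 18 Hz.
Highest-frequency component: 18 Hz.
Nyquist rate = 2 × 18 Hz = 36 Hz.

36 Hz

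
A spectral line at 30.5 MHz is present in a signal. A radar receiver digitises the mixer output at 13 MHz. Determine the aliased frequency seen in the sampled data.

4.5 MHz

30.5 MHz mod fs = 4.5 MHz.
4.5 MHz ≤ fs/2 = 6.5 MHz, appears at 4.5 MHz.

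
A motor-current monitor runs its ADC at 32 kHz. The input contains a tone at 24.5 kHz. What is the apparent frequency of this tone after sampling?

7.5 kHz

24.5 kHz > fs/2 = 16 kHz, folds to fs − 24.5 kHz = 7.5 kHz.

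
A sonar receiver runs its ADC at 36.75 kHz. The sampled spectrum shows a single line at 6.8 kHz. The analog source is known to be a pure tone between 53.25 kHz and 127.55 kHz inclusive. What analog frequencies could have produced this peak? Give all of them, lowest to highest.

Frequencies that alias to 6.8 kHz are k·fs ± 6.8 kHz for integer k ≥ 0.
k=0: 6.8 kHz.
k=1: 29.95 kHz, 43.55 kHz.
k=2: 66.7 kHz, 80.3 kHz.
k=3: 103.45 kHz, 117.05 kHz.
k=4: 140.2 kHz, 153.8 kHz.
Within [53.25 kHz, 127.55 kHz]: 66.7 kHz, 80.3 kHz, 103.45 kHz, 117.05 kHz.

66.7 kHz, 80.3 kHz, 103.45 kHz, 117.05 kHz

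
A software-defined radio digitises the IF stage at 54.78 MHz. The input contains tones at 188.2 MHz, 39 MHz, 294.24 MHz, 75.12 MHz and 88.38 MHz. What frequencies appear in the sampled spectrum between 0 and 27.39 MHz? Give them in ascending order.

15.78 MHz, 20.34 MHz, 21.18 MHz, 23.86 MHz

fs/2 = 27.39 MHz.
188.2 MHz mod fs = 23.86 MHz.
23.86 MHz ≤ fs/2 = 27.39 MHz, appears at 23.86 MHz.
39 MHz > fs/2 = 27.39 MHz, folds to fs − 39 MHz = 15.78 MHz.
294.24 MHz mod fs = 20.34 MHz.
20.34 MHz ≤ fs/2 = 27.39 MHz, appears at 20.34 MHz.
75.12 MHz mod fs = 20.34 MHz.
20.34 MHz ≤ fs/2 = 27.39 MHz, appears at 20.34 MHz.
88.38 MHz mod fs = 33.6 MHz.
33.6 MHz > fs/2 = 27.39 MHz, folds to fs − 33.6 MHz = 21.18 MHz.
Distinct values: {15.78 MHz, 20.34 MHz, 21.18 MHz, 23.86 MHz}.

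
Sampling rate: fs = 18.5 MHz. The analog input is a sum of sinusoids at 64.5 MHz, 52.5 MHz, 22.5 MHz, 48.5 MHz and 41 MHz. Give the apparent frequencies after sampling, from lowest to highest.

3 MHz, 4 MHz, 7 MHz, 9 MHz

fs/2 = 9.25 MHz.
64.5 MHz mod fs = 9 MHz.
9 MHz ≤ fs/2 = 9.25 MHz, appears at 9 MHz.
52.5 MHz mod fs = 15.5 MHz.
15.5 MHz > fs/2 = 9.25 MHz, folds to fs − 15.5 MHz = 3 MHz.
22.5 MHz mod fs = 4 MHz.
4 MHz ≤ fs/2 = 9.25 MHz, appears at 4 MHz.
48.5 MHz mod fs = 11.5 MHz.
11.5 MHz > fs/2 = 9.25 MHz, folds to fs − 11.5 MHz = 7 MHz.
41 MHz mod fs = 4 MHz.
4 MHz ≤ fs/2 = 9.25 MHz, appears at 4 MHz.
Distinct values: {3 MHz, 4 MHz, 7 MHz, 9 MHz}.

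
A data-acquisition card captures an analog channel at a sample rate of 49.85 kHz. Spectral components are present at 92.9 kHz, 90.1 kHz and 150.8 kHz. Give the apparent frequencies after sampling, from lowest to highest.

fs/2 = 24.925 kHz.
92.9 kHz mod fs = 43.05 kHz.
43.05 kHz > fs/2 = 24.925 kHz, folds to fs − 43.05 kHz = 6.8 kHz.
90.1 kHz mod fs = 40.25 kHz.
40.25 kHz > fs/2 = 24.925 kHz, folds to fs − 40.25 kHz = 9.6 kHz.
150.8 kHz mod fs = 1.25 kHz.
1.25 kHz ≤ fs/2 = 24.925 kHz, appears at 1.25 kHz.
Distinct values: {1.25 kHz, 6.8 kHz, 9.6 kHz}.

1.25 kHz, 6.8 kHz, 9.6 kHz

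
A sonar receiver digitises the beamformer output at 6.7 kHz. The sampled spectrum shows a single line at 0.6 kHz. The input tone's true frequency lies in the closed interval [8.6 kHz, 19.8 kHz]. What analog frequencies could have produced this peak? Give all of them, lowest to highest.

12.8 kHz, 14 kHz, 19.5 kHz

Frequencies that alias to 0.6 kHz are k·fs ± 0.6 kHz for integer k ≥ 0.
k=0: 0.6 kHz.
k=1: 6.1 kHz, 7.3 kHz.
k=2: 12.8 kHz, 14 kHz.
k=3: 19.5 kHz, 20.7 kHz.
k=4: 26.2 kHz, 27.4 kHz.
Within [8.6 kHz, 19.8 kHz]: 12.8 kHz, 14 kHz, 19.5 kHz.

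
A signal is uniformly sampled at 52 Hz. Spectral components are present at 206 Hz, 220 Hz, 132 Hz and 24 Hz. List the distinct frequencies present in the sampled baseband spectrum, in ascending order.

fs/2 = 26 Hz.
206 Hz mod fs = 50 Hz.
50 Hz > fs/2 = 26 Hz, folds to fs − 50 Hz = 2 Hz.
220 Hz mod fs = 12 Hz.
12 Hz ≤ fs/2 = 26 Hz, appears at 12 Hz.
132 Hz mod fs = 28 Hz.
28 Hz > fs/2 = 26 Hz, folds to fs − 28 Hz = 24 Hz.
24 Hz ≤ fs/2 = 26 Hz, passes unchanged.
Distinct values: {2 Hz, 12 Hz, 24 Hz}.

2 Hz, 12 Hz, 24 Hz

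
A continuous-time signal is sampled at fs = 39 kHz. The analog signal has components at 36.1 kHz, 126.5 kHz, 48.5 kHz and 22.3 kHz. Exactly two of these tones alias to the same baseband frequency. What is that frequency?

fs/2 = 19.5 kHz.
36.1 kHz > fs/2 = 19.5 kHz, folds to fs − 36.1 kHz = 2.9 kHz.
126.5 kHz mod fs = 9.5 kHz.
9.5 kHz ≤ fs/2 = 19.5 kHz, appears at 9.5 kHz.
48.5 kHz mod fs = 9.5 kHz.
9.5 kHz ≤ fs/2 = 19.5 kHz, appears at 9.5 kHz.
22.3 kHz > fs/2 = 19.5 kHz, folds to fs − 22.3 kHz = 16.7 kHz.
48.5 kHz and 126.5 kHz both map to 9.5 kHz.

9.5 kHz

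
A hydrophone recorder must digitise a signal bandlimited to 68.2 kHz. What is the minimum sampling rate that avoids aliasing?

Nyquist rate = 2 × 68.2 kHz = 136.4 kHz.

136.4 kHz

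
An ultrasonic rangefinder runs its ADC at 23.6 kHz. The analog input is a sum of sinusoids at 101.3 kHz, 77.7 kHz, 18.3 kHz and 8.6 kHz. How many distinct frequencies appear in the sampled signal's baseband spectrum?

3

fs/2 = 11.8 kHz.
101.3 kHz mod fs = 6.9 kHz.
6.9 kHz ≤ fs/2 = 11.8 kHz, appears at 6.9 kHz.
77.7 kHz mod fs = 6.9 kHz.
6.9 kHz ≤ fs/2 = 11.8 kHz, appears at 6.9 kHz.
18.3 kHz > fs/2 = 11.8 kHz, folds to fs − 18.3 kHz = 5.3 kHz.
8.6 kHz ≤ fs/2 = 11.8 kHz, passes unchanged.
Distinct values: {5.3 kHz, 6.9 kHz, 8.6 kHz} → 3.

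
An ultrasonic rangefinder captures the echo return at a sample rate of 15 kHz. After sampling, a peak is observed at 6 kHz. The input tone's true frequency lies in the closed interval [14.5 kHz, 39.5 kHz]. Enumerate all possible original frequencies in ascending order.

Frequencies that alias to 6 kHz are k·fs ± 6 kHz for integer k ≥ 0.
k=0: 6 kHz.
k=1: 9 kHz, 21 kHz.
k=2: 24 kHz, 36 kHz.
k=3: 39 kHz, 51 kHz.
k=4: 54 kHz, 66 kHz.
Within [14.5 kHz, 39.5 kHz]: 21 kHz, 24 kHz, 36 kHz, 39 kHz.

21 kHz, 24 kHz, 36 kHz, 39 kHz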